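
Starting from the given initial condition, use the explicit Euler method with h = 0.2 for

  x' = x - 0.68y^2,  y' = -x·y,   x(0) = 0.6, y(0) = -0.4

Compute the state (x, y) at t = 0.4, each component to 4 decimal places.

Euler on (x,y): x_{n+1} = x_n + h·x', y_{n+1} = y_n + h·y'.
0.000000: (0.600000, -0.400000); f=(0.491200, 0.240000) → (0.698240, -0.352000)
0.200000: (0.698240, -0.352000); f=(0.613985, 0.245780) → (0.821037, -0.302844)
(x(0.4), y(0.4)) ≈ (0.8210, -0.3028)

0.8210, -0.3028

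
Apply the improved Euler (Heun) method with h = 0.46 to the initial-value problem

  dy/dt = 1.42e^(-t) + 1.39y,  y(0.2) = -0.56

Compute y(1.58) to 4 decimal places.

-0.4974

Heun: k1 = f(t_n, y_n); k2 = f(t_n + h, y_n + h·k1); y_{n+1} = y_n + (h/2)·(k1 + k2).
t=0.200000, y=-0.560000:
  k1 = f(0.200000, -0.560000) = 0.384198
  k2 = f(0.660000, -0.383269) = 0.201185
  y ← -0.560000 + (0.46/2)·(0.384198 + 0.201185) = -0.425362
t=0.660000, y=-0.425362:
  k1 = f(0.660000, -0.425362) = 0.142676
  k2 = f(1.120000, -0.359731) = -0.036709
  y ← -0.425362 + (0.46/2)·(0.142676 + (-0.036709)) = -0.400990
t=1.120000, y=-0.400990:
  k1 = f(1.120000, -0.400990) = -0.094058
  k2 = f(1.580000, -0.444257) = -0.325032
  y ← -0.400990 + (0.46/2)·(-0.094058 + (-0.325032)) = -0.497380
y(1.58) ≈ -0.4974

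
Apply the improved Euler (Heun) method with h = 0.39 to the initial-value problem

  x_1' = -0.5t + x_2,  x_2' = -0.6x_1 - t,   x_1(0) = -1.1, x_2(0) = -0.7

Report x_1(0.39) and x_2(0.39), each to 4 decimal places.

Heun on (x_1,x_2): k1 = f(t_n, state_n); k2 = f(t_n + h, state_n + h·k1); state_{n+1} = state_n + (h/2)·(k1 + k2).
0.000000: (-1.100000, -0.700000)
  k1 = (-0.700000, 0.660000)
  predictor → (-1.373000, -0.442600)
  k2 = (-0.637600, 0.433800)
  → (-1.360832, -0.486709)
(x_1(0.39), x_2(0.39)) ≈ (-1.3608, -0.4867)

-1.3608, -0.4867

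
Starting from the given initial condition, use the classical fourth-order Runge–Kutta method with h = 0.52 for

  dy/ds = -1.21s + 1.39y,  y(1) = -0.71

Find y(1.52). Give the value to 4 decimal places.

-2.5928

RK4: k1 = f(s_n, y_n); k2 = f(s_n + h/2, y_n + (h/2)·k1); k3 = f(s_n + h/2, y_n + (h/2)·k2); k4 = f(s_n + h, y_n + h·k3); y_{n+1} = y_n + (h/6)·(k1 + 2k2 + 2k3 + k4).
s=1.000000, y=-0.710000:
  k1 = f(1.000000, -0.710000) = -2.196900
  k2 = f(1.260000, -1.281194) = -3.305460
  k3 = f(1.260000, -1.569420) = -3.706093
  k4 = f(1.520000, -2.637168) = -5.504864
  y ← -0.710000 + (0.52/6)·(k1 + 2k2 + 2k3 + k4) = -2.592822
y(1.52) ≈ -2.5928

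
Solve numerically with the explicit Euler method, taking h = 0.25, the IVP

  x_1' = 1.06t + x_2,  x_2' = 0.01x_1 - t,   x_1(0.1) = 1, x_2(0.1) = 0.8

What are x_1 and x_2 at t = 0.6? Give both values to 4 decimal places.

1.5136, 0.6931

Euler on (x_1,x_2): x_1_{n+1} = x_1_n + h·x_1', x_2_{n+1} = x_2_n + h·x_2'.
0.100000: (1.000000, 0.800000); f=(0.906000, -0.090000) → (1.226500, 0.777500)
0.350000: (1.226500, 0.777500); f=(1.148500, -0.337735) → (1.513625, 0.693066)
(x_1(0.6), x_2(0.6)) ≈ (1.5136, 0.6931)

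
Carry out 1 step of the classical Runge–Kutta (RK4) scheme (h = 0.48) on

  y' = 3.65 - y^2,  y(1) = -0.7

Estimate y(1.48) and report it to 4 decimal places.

RK4: k1 = f(x_n, y_n); k2 = f(x_n + h/2, y_n + (h/2)·k1); k3 = f(x_n + h/2, y_n + (h/2)·k2); k4 = f(x_n + h, y_n + h·k3); y_{n+1} = y_n + (h/6)·(k1 + 2k2 + 2k3 + k4).
x=1.000000, y=-0.700000:
  k1 = f(1.000000, -0.700000) = 3.160000
  k2 = f(1.240000, 0.058400) = 3.646589
  k3 = f(1.240000, 0.175181) = 3.619311
  k4 = f(1.480000, 1.037269) = 2.574072
  y ← -0.700000 + (0.48/6)·(k1 + 2k2 + 2k3 + k4) = 0.921270
y(1.48) ≈ 0.9213

0.9213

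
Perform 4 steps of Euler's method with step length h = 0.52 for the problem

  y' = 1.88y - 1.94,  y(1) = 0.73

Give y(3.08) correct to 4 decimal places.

-3.5859

Euler: y_{n+1} = y_n + h·f(t_n, y_n).
t=1.000000, y=0.730000: f=-0.567600 → y ← 0.730000 + 0.52·(-0.567600) = 0.434848
t=1.520000, y=0.434848: f=-1.122486 → y ← 0.434848 + 0.52·(-1.122486) = -0.148845
t=2.040000, y=-0.148845: f=-2.219828 → y ← -0.148845 + 0.52·(-2.219828) = -1.303155
t=2.560000, y=-1.303155: f=-4.389932 → y ← -1.303155 + 0.52·(-4.389932) = -3.585919
y(3.08) ≈ -3.5859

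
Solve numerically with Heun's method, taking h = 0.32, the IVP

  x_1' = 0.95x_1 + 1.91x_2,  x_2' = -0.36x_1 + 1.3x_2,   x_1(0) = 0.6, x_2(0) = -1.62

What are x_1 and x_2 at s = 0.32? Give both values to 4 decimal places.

-0.5576, -2.4711

Heun on (x_1,x_2): k1 = f(s_n, state_n); k2 = f(s_n + h, state_n + h·k1); state_{n+1} = state_n + (h/2)·(k1 + k2).
0.000000: (0.600000, -1.620000)
  k1 = (-2.524200, -2.322000)
  predictor → (-0.207744, -2.363040)
  k2 = (-4.710763, -2.997164)
  → (-0.557594, -2.471066)
(x_1(0.32), x_2(0.32)) ≈ (-0.5576, -2.4711)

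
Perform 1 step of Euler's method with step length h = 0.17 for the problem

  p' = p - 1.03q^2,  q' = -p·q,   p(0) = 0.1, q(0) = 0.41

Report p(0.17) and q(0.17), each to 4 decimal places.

0.0876, 0.4030

Euler on (p,q): p_{n+1} = p_n + h·p', q_{n+1} = q_n + h·q'.
0.000000: (0.100000, 0.410000); f=(-0.073143, -0.041000) → (0.087566, 0.403030)
(p(0.17), q(0.17)) ≈ (0.0876, 0.4030)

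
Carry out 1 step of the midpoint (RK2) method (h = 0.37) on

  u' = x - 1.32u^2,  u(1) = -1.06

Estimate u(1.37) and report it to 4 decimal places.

-1.2668

Midpoint: k1 = f(x_n, u_n); k2 = f(x_n + h/2, u_n + (h/2)·k1); u_{n+1} = u_n + h·k2.
x=1.000000, u=-1.060000:
  k1 = f(1.000000, -1.060000) = -0.483152
  k2 = f(1.185000, -1.149383) = -0.558828
  u ← -1.060000 + 0.37·(-0.558828) = -1.266766
u(1.37) ≈ -1.2668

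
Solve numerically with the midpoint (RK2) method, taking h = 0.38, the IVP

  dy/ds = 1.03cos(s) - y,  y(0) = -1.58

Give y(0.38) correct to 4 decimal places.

Midpoint: k1 = f(s_n, y_n); k2 = f(s_n + h/2, y_n + (h/2)·k1); y_{n+1} = y_n + h·k2.
s=0.000000, y=-1.580000:
  k1 = f(0.000000, -1.580000) = 2.610000
  k2 = f(0.190000, -1.084100) = 2.095564
  y ← -1.580000 + 0.38·2.095564 = -0.783686
y(0.38) ≈ -0.7837

-0.7837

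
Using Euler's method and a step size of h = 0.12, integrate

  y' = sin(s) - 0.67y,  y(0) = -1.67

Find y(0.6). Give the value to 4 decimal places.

Euler: y_{n+1} = y_n + h·f(s_n, y_n).
s=0.000000, y=-1.670000: f=1.118900 → y ← -1.670000 + 0.12·1.118900 = -1.535732
s=0.120000, y=-1.535732: f=1.148653 → y ← -1.535732 + 0.12·1.148653 = -1.397894
s=0.240000, y=-1.397894: f=1.174291 → y ← -1.397894 + 0.12·1.174291 = -1.256979
s=0.360000, y=-1.256979: f=1.194450 → y ← -1.256979 + 0.12·1.194450 = -1.113645
s=0.480000, y=-1.113645: f=1.207921 → y ← -1.113645 + 0.12·1.207921 = -0.968694
y(0.6) ≈ -0.9687

-0.9687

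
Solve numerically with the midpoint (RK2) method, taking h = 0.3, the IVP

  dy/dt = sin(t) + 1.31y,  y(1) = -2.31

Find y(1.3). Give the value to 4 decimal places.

-3.0728

Midpoint: k1 = f(t_n, y_n); k2 = f(t_n + h/2, y_n + (h/2)·k1); y_{n+1} = y_n + h·k2.
t=1.000000, y=-2.310000:
  k1 = f(1.000000, -2.310000) = -2.184629
  k2 = f(1.150000, -2.637694) = -2.542616
  y ← -2.310000 + 0.3·(-2.542616) = -3.072785
y(1.3) ≈ -3.0728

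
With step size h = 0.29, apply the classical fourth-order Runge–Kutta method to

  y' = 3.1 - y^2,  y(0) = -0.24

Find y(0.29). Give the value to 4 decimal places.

RK4: k1 = f(s_n, y_n); k2 = f(s_n + h/2, y_n + (h/2)·k1); k3 = f(s_n + h/2, y_n + (h/2)·k2); k4 = f(s_n + h, y_n + h·k3); y_{n+1} = y_n + (h/6)·(k1 + 2k2 + 2k3 + k4).
s=0.000000, y=-0.240000:
  k1 = f(0.000000, -0.240000) = 3.042400
  k2 = f(0.145000, 0.201148) = 3.059539
  k3 = f(0.145000, 0.203633) = 3.058534
  k4 = f(0.290000, 0.646975) = 2.681424
  y ← -0.240000 + (0.29/6)·(k1 + 2k2 + 2k3 + k4) = 0.628065
y(0.29) ≈ 0.6281

0.6281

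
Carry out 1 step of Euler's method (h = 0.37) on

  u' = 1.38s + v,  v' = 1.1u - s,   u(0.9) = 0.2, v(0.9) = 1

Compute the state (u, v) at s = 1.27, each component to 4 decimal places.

1.0295, 0.7484

Euler on (u,v): u_{n+1} = u_n + h·u', v_{n+1} = v_n + h·v'.
0.900000: (0.200000, 1.000000); f=(2.242000, -0.680000) → (1.029540, 0.748400)
(u(1.27), v(1.27)) ≈ (1.0295, 0.7484)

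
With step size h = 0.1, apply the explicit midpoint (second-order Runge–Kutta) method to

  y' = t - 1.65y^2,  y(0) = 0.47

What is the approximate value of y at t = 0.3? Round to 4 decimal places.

Midpoint: k1 = f(t_n, y_n); k2 = f(t_n + h/2, y_n + (h/2)·k1); y_{n+1} = y_n + h·k2.
t=0.000000, y=0.470000:
  k1 = f(0.000000, 0.470000) = -0.364485
  k2 = f(0.050000, 0.451776) = -0.286767
  y ← 0.470000 + 0.1·(-0.286767) = 0.441323
t=0.100000, y=0.441323:
  k1 = f(0.100000, 0.441323) = -0.221364
  k2 = f(0.150000, 0.430255) = -0.155447
  y ← 0.441323 + 0.1·(-0.155447) = 0.425779
t=0.200000, y=0.425779:
  k1 = f(0.200000, 0.425779) = -0.099124
  k2 = f(0.250000, 0.420822) = -0.042201
  y ← 0.425779 + 0.1·(-0.042201) = 0.421558
y(0.3) ≈ 0.4216

0.4216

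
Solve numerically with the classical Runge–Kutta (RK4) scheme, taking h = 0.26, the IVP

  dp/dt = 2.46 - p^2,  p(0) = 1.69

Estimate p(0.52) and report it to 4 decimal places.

RK4: k1 = f(t_n, p_n); k2 = f(t_n + h/2, p_n + (h/2)·k1); k3 = f(t_n + h/2, p_n + (h/2)·k2); k4 = f(t_n + h, p_n + h·k3); p_{n+1} = p_n + (h/6)·(k1 + 2k2 + 2k3 + k4).
t=0.000000, p=1.690000:
  k1 = f(0.000000, 1.690000) = -0.396100
  k2 = f(0.130000, 1.638507) = -0.224705
  k3 = f(0.130000, 1.660788) = -0.298218
  k4 = f(0.260000, 1.612463) = -0.140038
  p ← 1.690000 + (0.26/6)·(k1 + 2k2 + 2k3 + k4) = 1.621447
t=0.260000, p=1.621447:
  k1 = f(0.260000, 1.621447) = -0.169092
  k2 = f(0.390000, 1.599465) = -0.098290
  k3 = f(0.390000, 1.608670) = -0.127818
  k4 = f(0.520000, 1.588215) = -0.062426
  p ← 1.621447 + (0.26/6)·(k1 + 2k2 + 2k3 + k4) = 1.591819
p(0.52) ≈ 1.5918

1.5918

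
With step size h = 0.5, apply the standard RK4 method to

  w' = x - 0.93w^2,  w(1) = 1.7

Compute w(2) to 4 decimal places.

1.3828

RK4: k1 = f(x_n, w_n); k2 = f(x_n + h/2, w_n + (h/2)·k1); k3 = f(x_n + h/2, w_n + (h/2)·k2); k4 = f(x_n + h, w_n + h·k3); w_{n+1} = w_n + (h/6)·(k1 + 2k2 + 2k3 + k4).
x=1.000000, w=1.700000:
  k1 = f(1.000000, 1.700000) = -1.687700
  k2 = f(1.250000, 1.278075) = -0.269132
  k3 = f(1.250000, 1.632717) = -1.229161
  k4 = f(1.500000, 1.085420) = 0.404334
  w ← 1.700000 + (0.5/6)·(k1 + 2k2 + 2k3 + k4) = 1.343337
x=1.500000, w=1.343337:
  k1 = f(1.500000, 1.343337) = -0.178236
  k2 = f(1.750000, 1.298778) = 0.181253
  k3 = f(1.750000, 1.388650) = -0.043366
  k4 = f(2.000000, 1.321654) = 0.375503
  w ← 1.343337 + (0.5/6)·(k1 + 2k2 + 2k3 + k4) = 1.382757
w(2) ≈ 1.3828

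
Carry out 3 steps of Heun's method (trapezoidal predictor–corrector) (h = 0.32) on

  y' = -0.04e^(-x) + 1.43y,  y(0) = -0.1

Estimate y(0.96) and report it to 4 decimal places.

-0.4387

Heun: k1 = f(x_n, y_n); k2 = f(x_n + h, y_n + h·k1); y_{n+1} = y_n + (h/2)·(k1 + k2).
x=0.000000, y=-0.100000:
  k1 = f(0.000000, -0.100000) = -0.183000
  k2 = f(0.320000, -0.158560) = -0.255787
  y ← -0.100000 + (0.32/2)·(-0.183000 + (-0.255787)) = -0.170206
x=0.320000, y=-0.170206:
  k1 = f(0.320000, -0.170206) = -0.272440
  k2 = f(0.640000, -0.257387) = -0.389155
  y ← -0.170206 + (0.32/2)·(-0.272440 + (-0.389155)) = -0.276061
x=0.640000, y=-0.276061:
  k1 = f(0.640000, -0.276061) = -0.415859
  k2 = f(0.960000, -0.409136) = -0.600380
  y ← -0.276061 + (0.32/2)·(-0.415859 + (-0.600380)) = -0.438659
y(0.96) ≈ -0.4387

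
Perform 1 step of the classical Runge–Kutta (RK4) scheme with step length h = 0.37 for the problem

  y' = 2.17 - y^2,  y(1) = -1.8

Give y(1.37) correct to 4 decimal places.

-2.6977

RK4: k1 = f(t_n, y_n); k2 = f(t_n + h/2, y_n + (h/2)·k1); k3 = f(t_n + h/2, y_n + (h/2)·k2); k4 = f(t_n + h, y_n + h·k3); y_{n+1} = y_n + (h/6)·(k1 + 2k2 + 2k3 + k4).
t=1.000000, y=-1.800000:
  k1 = f(1.000000, -1.800000) = -1.070000
  k2 = f(1.185000, -1.997950) = -1.821804
  k3 = f(1.185000, -2.137034) = -2.396913
  k4 = f(1.370000, -2.686858) = -5.049206
  y ← -1.800000 + (0.37/6)·(k1 + 2k2 + 2k3 + k4) = -2.697660
y(1.37) ≈ -2.6977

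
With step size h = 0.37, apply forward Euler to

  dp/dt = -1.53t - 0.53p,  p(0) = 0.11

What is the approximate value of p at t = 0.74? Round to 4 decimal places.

-0.1384

Euler: p_{n+1} = p_n + h·f(t_n, p_n).
t=0.000000, p=0.110000: f=-0.058300 → p ← 0.110000 + 0.37·(-0.058300) = 0.088429
t=0.370000, p=0.088429: f=-0.612967 → p ← 0.088429 + 0.37·(-0.612967) = -0.138369
p(0.74) ≈ -0.1384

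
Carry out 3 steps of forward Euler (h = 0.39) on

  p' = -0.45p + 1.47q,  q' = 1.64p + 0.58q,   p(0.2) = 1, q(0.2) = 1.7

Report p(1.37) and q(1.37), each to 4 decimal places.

5.0854, 7.4546

Euler on (p,q): p_{n+1} = p_n + h·p', q_{n+1} = q_n + h·q'.
0.200000: (1.000000, 1.700000); f=(2.049000, 2.626000) → (1.799110, 2.724140)
0.590000: (1.799110, 2.724140); f=(3.194886, 4.530542) → (3.045116, 4.491051)
0.980000: (3.045116, 4.491051); f=(5.231543, 7.598799) → (5.085418, 7.454583)
(p(1.37), q(1.37)) ≈ (5.0854, 7.4546)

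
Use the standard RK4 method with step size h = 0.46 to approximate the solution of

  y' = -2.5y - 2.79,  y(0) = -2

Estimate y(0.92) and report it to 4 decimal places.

RK4: k1 = f(x_n, y_n); k2 = f(x_n + h/2, y_n + (h/2)·k1); k3 = f(x_n + h/2, y_n + (h/2)·k2); k4 = f(x_n + h, y_n + h·k3); y_{n+1} = y_n + (h/6)·(k1 + 2k2 + 2k3 + k4).
x=0.000000, y=-2.000000:
  k1 = f(0.000000, -2.000000) = 2.210000
  k2 = f(0.230000, -1.491700) = 0.939250
  k3 = f(0.230000, -1.783972) = 1.669931
  k4 = f(0.460000, -1.231832) = 0.289579
  y ← -2.000000 + (0.46/6)·(k1 + 2k2 + 2k3 + k4) = -1.408291
x=0.460000, y=-1.408291:
  k1 = f(0.460000, -1.408291) = 0.730728
  k2 = f(0.690000, -1.240224) = 0.310559
  k3 = f(0.690000, -1.336862) = 0.552156
  k4 = f(0.920000, -1.154299) = 0.095748
  y ← -1.408291 + (0.46/6)·(k1 + 2k2 + 2k3 + k4) = -1.212645
y(0.92) ≈ -1.2126

-1.2126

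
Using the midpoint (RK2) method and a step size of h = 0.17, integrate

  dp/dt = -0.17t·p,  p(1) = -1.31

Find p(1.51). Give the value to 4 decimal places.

Midpoint: k1 = f(t_n, p_n); k2 = f(t_n + h/2, p_n + (h/2)·k1); p_{n+1} = p_n + h·k2.
t=1.000000, p=-1.310000:
  k1 = f(1.000000, -1.310000) = 0.222700
  k2 = f(1.085000, -1.291071) = 0.238138
  p ← -1.310000 + 0.17·0.238138 = -1.269517
t=1.170000, p=-1.269517:
  k1 = f(1.170000, -1.269517) = 0.252507
  k2 = f(1.255000, -1.248053) = 0.266272
  p ← -1.269517 + 0.17·0.266272 = -1.224250
t=1.340000, p=-1.224250:
  k1 = f(1.340000, -1.224250) = 0.278884
  k2 = f(1.425000, -1.200545) = 0.290832
  p ← -1.224250 + 0.17·0.290832 = -1.174809
p(1.51) ≈ -1.1748

-1.1748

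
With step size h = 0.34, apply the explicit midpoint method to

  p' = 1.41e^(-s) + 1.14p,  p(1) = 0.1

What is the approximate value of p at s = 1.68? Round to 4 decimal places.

0.6118

Midpoint: k1 = f(s_n, p_n); k2 = f(s_n + h/2, p_n + (h/2)·k1); p_{n+1} = p_n + h·k2.
s=1.000000, p=0.100000:
  k1 = f(1.000000, 0.100000) = 0.632710
  k2 = f(1.170000, 0.207561) = 0.674237
  p ← 0.100000 + 0.34·0.674237 = 0.329240
s=1.340000, p=0.329240:
  k1 = f(1.340000, 0.329240) = 0.744536
  k2 = f(1.510000, 0.455812) = 0.831108
  p ← 0.329240 + 0.34·0.831108 = 0.611817
p(1.68) ≈ 0.6118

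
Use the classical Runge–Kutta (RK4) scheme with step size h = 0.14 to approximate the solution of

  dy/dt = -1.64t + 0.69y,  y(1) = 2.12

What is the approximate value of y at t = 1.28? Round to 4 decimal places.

1.9966

RK4: k1 = f(t_n, y_n); k2 = f(t_n + h/2, y_n + (h/2)·k1); k3 = f(t_n + h/2, y_n + (h/2)·k2); k4 = f(t_n + h, y_n + h·k3); y_{n+1} = y_n + (h/6)·(k1 + 2k2 + 2k3 + k4).
t=1.000000, y=2.120000:
  k1 = f(1.000000, 2.120000) = -0.177200
  k2 = f(1.070000, 2.107596) = -0.300559
  k3 = f(1.070000, 2.098961) = -0.306517
  k4 = f(1.140000, 2.077088) = -0.436410
  y ← 2.120000 + (0.14/6)·(k1 + 2k2 + 2k3 + k4) = 2.077352
t=1.140000, y=2.077352:
  k1 = f(1.140000, 2.077352) = -0.436227
  k2 = f(1.210000, 2.046816) = -0.572097
  k3 = f(1.210000, 2.037305) = -0.578659
  k4 = f(1.280000, 1.996340) = -0.721725
  y ← 2.077352 + (0.14/6)·(k1 + 2k2 + 2k3 + k4) = 1.996631
y(1.28) ≈ 1.9966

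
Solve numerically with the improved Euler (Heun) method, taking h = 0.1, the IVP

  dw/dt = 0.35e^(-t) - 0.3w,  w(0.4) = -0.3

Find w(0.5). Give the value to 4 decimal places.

-0.2691

Heun: k1 = f(t_n, w_n); k2 = f(t_n + h, w_n + h·k1); w_{n+1} = w_n + (h/2)·(k1 + k2).
t=0.400000, w=-0.300000:
  k1 = f(0.400000, -0.300000) = 0.324612
  k2 = f(0.500000, -0.267539) = 0.292547
  w ← -0.300000 + (0.1/2)·(0.324612 + 0.292547) = -0.269142
w(0.5) ≈ -0.2691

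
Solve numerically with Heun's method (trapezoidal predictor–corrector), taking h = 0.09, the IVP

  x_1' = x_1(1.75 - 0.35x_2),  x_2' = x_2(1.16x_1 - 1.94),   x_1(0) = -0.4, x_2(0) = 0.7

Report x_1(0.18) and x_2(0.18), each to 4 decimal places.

-0.5286, 0.4505

Heun on (x_1,x_2): k1 = f(t_n, state_n); k2 = f(t_n + h, state_n + h·k1); state_{n+1} = state_n + (h/2)·(k1 + k2).
0.000000: (-0.400000, 0.700000)
  k1 = (-0.602000, -1.682800)
  predictor → (-0.454180, 0.548548)
  k2 = (-0.707616, -1.353185)
  → (-0.458933, 0.563381)
0.090000: (-0.458933, 0.563381)
  k1 = (-0.712638, -1.392881)
  predictor → (-0.523070, 0.438021)
  k2 = (-0.835182, -1.115536)
  → (-0.528585, 0.450502)
(x_1(0.18), x_2(0.18)) ≈ (-0.5286, 0.4505)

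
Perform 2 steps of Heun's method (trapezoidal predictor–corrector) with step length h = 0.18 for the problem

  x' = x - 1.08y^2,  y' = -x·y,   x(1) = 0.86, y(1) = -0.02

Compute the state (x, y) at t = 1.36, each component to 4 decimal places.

Heun on (x,y): k1 = f(t_n, state_n); k2 = f(t_n + h, state_n + h·k1); state_{n+1} = state_n + (h/2)·(k1 + k2).
1.000000: (0.860000, -0.020000)
  k1 = (0.859568, 0.017200)
  predictor → (1.014722, -0.016904)
  k2 = (1.014414, 0.017153)
  → (1.028658, -0.016908)
1.180000: (1.028658, -0.016908)
  k1 = (1.028350, 0.017393)
  predictor → (1.213761, -0.013778)
  k2 = (1.213556, 0.016723)
  → (1.230430, -0.013838)
(x(1.36), y(1.36)) ≈ (1.2304, -0.0138)

1.2304, -0.0138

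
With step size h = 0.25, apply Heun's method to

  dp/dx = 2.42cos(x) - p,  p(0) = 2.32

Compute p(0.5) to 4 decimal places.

Heun: k1 = f(x_n, p_n); k2 = f(x_n + h, p_n + h·k1); p_{n+1} = p_n + (h/2)·(k1 + k2).
x=0.000000, p=2.320000:
  k1 = f(0.000000, 2.320000) = 0.100000
  k2 = f(0.250000, 2.345000) = -0.000232
  p ← 2.320000 + (0.25/2)·(0.100000 + (-0.000232)) = 2.332471
x=0.250000, p=2.332471:
  k1 = f(0.250000, 2.332471) = 0.012297
  k2 = f(0.500000, 2.335545) = -0.211795
  p ← 2.332471 + (0.25/2)·(0.012297 + (-0.211795)) = 2.307534
p(0.5) ≈ 2.3075

2.3075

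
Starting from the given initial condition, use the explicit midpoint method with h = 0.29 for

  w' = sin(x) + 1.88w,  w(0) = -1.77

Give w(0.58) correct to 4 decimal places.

Midpoint: k1 = f(x_n, w_n); k2 = f(x_n + h/2, w_n + (h/2)·k1); w_{n+1} = w_n + h·k2.
x=0.000000, w=-1.770000:
  k1 = f(0.000000, -1.770000) = -3.327600
  k2 = f(0.145000, -2.252502) = -4.090211
  w ← -1.770000 + 0.29·(-4.090211) = -2.956161
x=0.290000, w=-2.956161:
  k1 = f(0.290000, -2.956161) = -5.271631
  k2 = f(0.435000, -3.720548) = -6.573219
  w ← -2.956161 + 0.29·(-6.573219) = -4.862395
w(0.58) ≈ -4.8624

-4.8624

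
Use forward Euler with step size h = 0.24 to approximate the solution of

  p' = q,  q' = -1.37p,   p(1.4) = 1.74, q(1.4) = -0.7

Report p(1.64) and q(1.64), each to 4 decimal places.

1.5720, -1.2721

Euler on (p,q): p_{n+1} = p_n + h·p', q_{n+1} = q_n + h·q'.
1.400000: (1.740000, -0.700000); f=(-0.700000, -2.383800) → (1.572000, -1.272112)
(p(1.64), q(1.64)) ≈ (1.5720, -1.2721)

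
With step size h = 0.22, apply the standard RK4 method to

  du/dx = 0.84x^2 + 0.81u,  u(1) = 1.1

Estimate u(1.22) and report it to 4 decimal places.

RK4: k1 = f(x_n, u_n); k2 = f(x_n + h/2, u_n + (h/2)·k1); k3 = f(x_n + h/2, u_n + (h/2)·k2); k4 = f(x_n + h, u_n + h·k3); u_{n+1} = u_n + (h/6)·(k1 + 2k2 + 2k3 + k4).
x=1.000000, u=1.100000:
  k1 = f(1.000000, 1.100000) = 1.731000
  k2 = f(1.110000, 1.290410) = 2.080196
  k3 = f(1.110000, 1.328822) = 2.111309
  k4 = f(1.220000, 1.564488) = 2.517491
  u ← 1.100000 + (0.22/6)·(k1 + 2k2 + 2k3 + k4) = 1.563155
u(1.22) ≈ 1.5632

1.5632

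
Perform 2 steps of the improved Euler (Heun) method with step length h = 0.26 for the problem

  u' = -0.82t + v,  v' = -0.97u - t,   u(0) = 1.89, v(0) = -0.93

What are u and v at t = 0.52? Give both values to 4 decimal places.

Heun on (u,v): k1 = f(t_n, state_n); k2 = f(t_n + h, state_n + h·k1); state_{n+1} = state_n + (h/2)·(k1 + k2).
0.000000: (1.890000, -0.930000)
  k1 = (-0.930000, -1.833300)
  predictor → (1.648200, -1.406658)
  k2 = (-1.619858, -1.858754)
  → (1.558518, -1.409967)
0.260000: (1.558518, -1.409967)
  k1 = (-1.623167, -1.771763)
  predictor → (1.136495, -1.870625)
  k2 = (-2.297025, -1.622400)
  → (1.048893, -1.851208)
(u(0.52), v(0.52)) ≈ (1.0489, -1.8512)

1.0489, -1.8512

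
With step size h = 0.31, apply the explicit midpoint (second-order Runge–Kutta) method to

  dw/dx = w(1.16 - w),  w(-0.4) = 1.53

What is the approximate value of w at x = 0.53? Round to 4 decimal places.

Midpoint: k1 = f(x_n, w_n); k2 = f(x_n + h/2, w_n + (h/2)·k1); w_{n+1} = w_n + h·k2.
x=-0.400000, w=1.530000:
  k1 = f(-0.400000, 1.530000) = -0.566100
  k2 = f(-0.245000, 1.442254) = -0.407083
  w ← 1.530000 + 0.31·(-0.407083) = 1.403804
x=-0.090000, w=1.403804:
  k1 = f(-0.090000, 1.403804) = -0.342254
  k2 = f(0.065000, 1.350755) = -0.257663
  w ← 1.403804 + 0.31·(-0.257663) = 1.323929
x=0.220000, w=1.323929:
  k1 = f(0.220000, 1.323929) = -0.217030
  k2 = f(0.375000, 1.290289) = -0.168111
  w ← 1.323929 + 0.31·(-0.168111) = 1.271814
w(0.53) ≈ 1.2718

1.2718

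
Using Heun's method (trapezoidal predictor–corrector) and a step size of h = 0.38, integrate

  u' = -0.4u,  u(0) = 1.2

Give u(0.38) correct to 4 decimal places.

1.0315

Heun: k1 = f(s_n, u_n); k2 = f(s_n + h, u_n + h·k1); u_{n+1} = u_n + (h/2)·(k1 + k2).
s=0.000000, u=1.200000:
  k1 = f(0.000000, 1.200000) = -0.480000
  k2 = f(0.380000, 1.017600) = -0.407040
  u ← 1.200000 + (0.38/2)·(-0.480000 + (-0.407040)) = 1.031462
u(0.38) ≈ 1.0315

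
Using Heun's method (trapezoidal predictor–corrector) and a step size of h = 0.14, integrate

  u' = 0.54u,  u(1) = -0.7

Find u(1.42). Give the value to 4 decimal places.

-0.8780

Heun: k1 = f(x_n, u_n); k2 = f(x_n + h, u_n + h·k1); u_{n+1} = u_n + (h/2)·(k1 + k2).
x=1.000000, u=-0.700000:
  k1 = f(1.000000, -0.700000) = -0.378000
  k2 = f(1.140000, -0.752920) = -0.406577
  u ← -0.700000 + (0.14/2)·(-0.378000 + (-0.406577)) = -0.754920
x=1.140000, u=-0.754920:
  k1 = f(1.140000, -0.754920) = -0.407657
  k2 = f(1.280000, -0.811992) = -0.438476
  u ← -0.754920 + (0.14/2)·(-0.407657 + (-0.438476)) = -0.814150
x=1.280000, u=-0.814150:
  k1 = f(1.280000, -0.814150) = -0.439641
  k2 = f(1.420000, -0.875699) = -0.472878
  u ← -0.814150 + (0.14/2)·(-0.439641 + (-0.472878)) = -0.878026
u(1.42) ≈ -0.8780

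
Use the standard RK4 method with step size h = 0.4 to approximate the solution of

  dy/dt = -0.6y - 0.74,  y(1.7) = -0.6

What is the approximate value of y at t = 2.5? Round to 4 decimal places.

-0.8414

RK4: k1 = f(t_n, y_n); k2 = f(t_n + h/2, y_n + (h/2)·k1); k3 = f(t_n + h/2, y_n + (h/2)·k2); k4 = f(t_n + h, y_n + h·k3); y_{n+1} = y_n + (h/6)·(k1 + 2k2 + 2k3 + k4).
t=1.700000, y=-0.600000:
  k1 = f(1.700000, -0.600000) = -0.380000
  k2 = f(1.900000, -0.676000) = -0.334400
  k3 = f(1.900000, -0.666880) = -0.339872
  k4 = f(2.100000, -0.735949) = -0.298431
  y ← -0.600000 + (0.4/6)·(k1 + 2k2 + 2k3 + k4) = -0.735132
t=2.100000, y=-0.735132:
  k1 = f(2.100000, -0.735132) = -0.298921
  k2 = f(2.300000, -0.794916) = -0.263050
  k3 = f(2.300000, -0.787742) = -0.267355
  k4 = f(2.500000, -0.842074) = -0.234756
  y ← -0.735132 + (0.4/6)·(k1 + 2k2 + 2k3 + k4) = -0.841431
y(2.5) ≈ -0.8414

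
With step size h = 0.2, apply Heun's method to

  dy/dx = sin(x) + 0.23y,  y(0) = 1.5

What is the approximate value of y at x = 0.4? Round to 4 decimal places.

1.7250

Heun: k1 = f(x_n, y_n); k2 = f(x_n + h, y_n + h·k1); y_{n+1} = y_n + (h/2)·(k1 + k2).
x=0.000000, y=1.500000:
  k1 = f(0.000000, 1.500000) = 0.345000
  k2 = f(0.200000, 1.569000) = 0.559539
  y ← 1.500000 + (0.2/2)·(0.345000 + 0.559539) = 1.590454
x=0.200000, y=1.590454:
  k1 = f(0.200000, 1.590454) = 0.564474
  k2 = f(0.400000, 1.703349) = 0.781189
  y ← 1.590454 + (0.2/2)·(0.564474 + 0.781189) = 1.725020
y(0.4) ≈ 1.7250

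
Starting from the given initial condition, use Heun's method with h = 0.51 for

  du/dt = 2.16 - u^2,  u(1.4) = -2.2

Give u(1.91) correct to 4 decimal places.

Heun: k1 = f(t_n, u_n); k2 = f(t_n + h, u_n + h·k1); u_{n+1} = u_n + (h/2)·(k1 + k2).
t=1.400000, u=-2.200000:
  k1 = f(1.400000, -2.200000) = -2.680000
  k2 = f(1.910000, -3.566800) = -10.562062
  u ← -2.200000 + (0.51/2)·(-2.680000 + (-10.562062)) = -5.576726
u(1.91) ≈ -5.5767

-5.5767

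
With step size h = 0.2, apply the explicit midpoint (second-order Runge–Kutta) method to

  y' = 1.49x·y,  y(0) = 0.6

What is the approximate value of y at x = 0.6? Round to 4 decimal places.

Midpoint: k1 = f(x_n, y_n); k2 = f(x_n + h/2, y_n + (h/2)·k1); y_{n+1} = y_n + h·k2.
x=0.000000, y=0.600000:
  k1 = f(0.000000, 0.600000) = 0.000000
  k2 = f(0.100000, 0.600000) = 0.089400
  y ← 0.600000 + 0.2·0.089400 = 0.617880
x=0.200000, y=0.617880:
  k1 = f(0.200000, 0.617880) = 0.184128
  k2 = f(0.300000, 0.636293) = 0.284423
  y ← 0.617880 + 0.2·0.284423 = 0.674765
x=0.400000, y=0.674765:
  k1 = f(0.400000, 0.674765) = 0.402160
  k2 = f(0.500000, 0.714981) = 0.532661
  y ← 0.674765 + 0.2·0.532661 = 0.781297
y(0.6) ≈ 0.7813

0.7813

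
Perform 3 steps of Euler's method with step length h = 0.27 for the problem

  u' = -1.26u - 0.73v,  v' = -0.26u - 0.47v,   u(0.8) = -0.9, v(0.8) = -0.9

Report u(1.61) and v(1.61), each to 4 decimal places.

Euler on (u,v): u_{n+1} = u_n + h·u', v_{n+1} = v_n + h·v'.
0.800000: (-0.900000, -0.900000); f=(1.791000, 0.657000) → (-0.416430, -0.722610)
1.070000: (-0.416430, -0.722610); f=(1.052207, 0.447898) → (-0.132334, -0.601677)
1.340000: (-0.132334, -0.601677); f=(0.605965, 0.317195) → (0.031277, -0.516035)
(u(1.61), v(1.61)) ≈ (0.0313, -0.5160)

0.0313, -0.5160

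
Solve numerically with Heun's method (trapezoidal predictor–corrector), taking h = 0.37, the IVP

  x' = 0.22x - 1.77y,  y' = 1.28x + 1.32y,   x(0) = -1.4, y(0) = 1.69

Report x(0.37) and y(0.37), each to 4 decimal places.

Heun on (x,y): k1 = f(s_n, state_n); k2 = f(s_n + h, state_n + h·k1); state_{n+1} = state_n + (h/2)·(k1 + k2).
0.000000: (-1.400000, 1.690000)
  k1 = (-3.299300, 0.438800)
  predictor → (-2.620741, 1.852356)
  k2 = (-3.855233, -0.909439)
  → (-2.723589, 1.602932)
(x(0.37), y(0.37)) ≈ (-2.7236, 1.6029)

-2.7236, 1.6029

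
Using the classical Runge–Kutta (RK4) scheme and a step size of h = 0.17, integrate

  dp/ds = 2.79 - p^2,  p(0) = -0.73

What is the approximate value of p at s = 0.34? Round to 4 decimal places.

0.1653

RK4: k1 = f(s_n, p_n); k2 = f(s_n + h/2, p_n + (h/2)·k1); k3 = f(s_n + h/2, p_n + (h/2)·k2); k4 = f(s_n + h, p_n + h·k3); p_{n+1} = p_n + (h/6)·(k1 + 2k2 + 2k3 + k4).
s=0.000000, p=-0.730000:
  k1 = f(0.000000, -0.730000) = 2.257100
  k2 = f(0.085000, -0.538146) = 2.500398
  k3 = f(0.085000, -0.517466) = 2.522229
  k4 = f(0.170000, -0.301221) = 2.699266
  p ← -0.730000 + (0.17/6)·(k1 + 2k2 + 2k3 + k4) = -0.304954
s=0.170000, p=-0.304954:
  k1 = f(0.170000, -0.304954) = 2.697003
  k2 = f(0.255000, -0.075709) = 2.784268
  k3 = f(0.255000, -0.068291) = 2.785336
  k4 = f(0.340000, 0.168553) = 2.761590
  p ← -0.304954 + (0.17/6)·(k1 + 2k2 + 2k3 + k4) = 0.165317
p(0.34) ≈ 0.1653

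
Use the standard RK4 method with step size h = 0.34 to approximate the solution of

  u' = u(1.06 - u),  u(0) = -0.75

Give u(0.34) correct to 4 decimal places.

RK4: k1 = f(x_n, u_n); k2 = f(x_n + h/2, u_n + (h/2)·k1); k3 = f(x_n + h/2, u_n + (h/2)·k2); k4 = f(x_n + h, u_n + h·k3); u_{n+1} = u_n + (h/6)·(k1 + 2k2 + 2k3 + k4).
x=0.000000, u=-0.750000:
  k1 = f(0.000000, -0.750000) = -1.357500
  k2 = f(0.170000, -0.980775) = -2.001541
  k3 = f(0.170000, -1.090262) = -2.344349
  k4 = f(0.340000, -1.547079) = -4.033356
  u ← -0.750000 + (0.34/6)·(k1 + 2k2 + 2k3 + k4) = -1.548016
u(0.34) ≈ -1.5480

-1.5480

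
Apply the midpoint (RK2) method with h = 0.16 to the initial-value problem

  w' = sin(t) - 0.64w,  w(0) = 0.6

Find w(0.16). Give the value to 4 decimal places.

0.5545

Midpoint: k1 = f(t_n, w_n); k2 = f(t_n + h/2, w_n + (h/2)·k1); w_{n+1} = w_n + h·k2.
t=0.000000, w=0.600000:
  k1 = f(0.000000, 0.600000) = -0.384000
  k2 = f(0.080000, 0.569280) = -0.284425
  w ← 0.600000 + 0.16·(-0.284425) = 0.554492
w(0.16) ≈ 0.5545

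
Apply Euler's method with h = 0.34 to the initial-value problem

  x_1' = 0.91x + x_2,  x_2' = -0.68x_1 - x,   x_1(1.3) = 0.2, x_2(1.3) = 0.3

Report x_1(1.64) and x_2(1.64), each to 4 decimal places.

0.7042, -0.1882

Euler on (x_1,x_2): x_1_{n+1} = x_1_n + h·x_1', x_2_{n+1} = x_2_n + h·x_2'.
1.300000: (0.200000, 0.300000); f=(1.483000, -1.436000) → (0.704220, -0.188240)
(x_1(1.64), x_2(1.64)) ≈ (0.7042, -0.1882)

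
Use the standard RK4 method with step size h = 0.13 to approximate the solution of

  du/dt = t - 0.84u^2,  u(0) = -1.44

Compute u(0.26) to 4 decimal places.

RK4: k1 = f(t_n, u_n); k2 = f(t_n + h/2, u_n + (h/2)·k1); k3 = f(t_n + h/2, u_n + (h/2)·k2); k4 = f(t_n + h, u_n + h·k3); u_{n+1} = u_n + (h/6)·(k1 + 2k2 + 2k3 + k4).
t=0.000000, u=-1.440000:
  k1 = f(0.000000, -1.440000) = -1.741824
  k2 = f(0.065000, -1.553219) = -1.961490
  k3 = f(0.065000, -1.567497) = -1.998919
  k4 = f(0.130000, -1.699859) = -2.297199
  u ← -1.440000 + (0.13/6)·(k1 + 2k2 + 2k3 + k4) = -1.699130
t=0.130000, u=-1.699130:
  k1 = f(0.130000, -1.699130) = -2.295116
  k2 = f(0.195000, -1.848312) = -2.674657
  k3 = f(0.195000, -1.872983) = -2.751774
  k4 = f(0.260000, -2.056860) = -3.293767
  u ← -1.699130 + (0.13/6)·(k1 + 2k2 + 2k3 + k4) = -2.055368
u(0.26) ≈ -2.0554

-2.0554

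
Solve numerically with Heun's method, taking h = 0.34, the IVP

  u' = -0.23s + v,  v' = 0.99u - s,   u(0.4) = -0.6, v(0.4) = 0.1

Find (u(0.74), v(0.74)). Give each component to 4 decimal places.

Heun on (u,v): k1 = f(s_n, state_n); k2 = f(s_n + h, state_n + h·k1); state_{n+1} = state_n + (h/2)·(k1 + k2).
0.400000: (-0.600000, 0.100000)
  k1 = (0.008000, -0.994000)
  predictor → (-0.597280, -0.237960)
  k2 = (-0.408160, -1.331307)
  → (-0.668027, -0.295302)
(u(0.74), v(0.74)) ≈ (-0.6680, -0.2953)

-0.6680, -0.2953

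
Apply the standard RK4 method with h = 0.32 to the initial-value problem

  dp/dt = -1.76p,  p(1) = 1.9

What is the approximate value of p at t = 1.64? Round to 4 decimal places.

RK4: k1 = f(t_n, p_n); k2 = f(t_n + h/2, p_n + (h/2)·k1); k3 = f(t_n + h/2, p_n + (h/2)·k2); k4 = f(t_n + h, p_n + h·k3); p_{n+1} = p_n + (h/6)·(k1 + 2k2 + 2k3 + k4).
t=1.000000, p=1.900000:
  k1 = f(1.000000, 1.900000) = -3.344000
  k2 = f(1.160000, 1.364960) = -2.402330
  k3 = f(1.160000, 1.515627) = -2.667504
  k4 = f(1.320000, 1.046399) = -1.841662
  p ← 1.900000 + (0.32/6)·(k1 + 2k2 + 2k3 + k4) = 1.082649
t=1.320000, p=1.082649:
  k1 = f(1.320000, 1.082649) = -1.905462
  k2 = f(1.480000, 0.777775) = -1.368884
  k3 = f(1.480000, 0.863628) = -1.519985
  k4 = f(1.640000, 0.596254) = -1.049407
  p ← 1.082649 + (0.32/6)·(k1 + 2k2 + 2k3 + k4) = 0.616910
p(1.64) ≈ 0.6169

0.6169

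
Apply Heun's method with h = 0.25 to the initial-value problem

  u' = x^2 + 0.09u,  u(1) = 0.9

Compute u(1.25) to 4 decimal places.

Heun: k1 = f(x_n, u_n); k2 = f(x_n + h, u_n + h·k1); u_{n+1} = u_n + (h/2)·(k1 + k2).
x=1.000000, u=0.900000:
  k1 = f(1.000000, 0.900000) = 1.081000
  k2 = f(1.250000, 1.170250) = 1.667822
  u ← 0.900000 + (0.25/2)·(1.081000 + 1.667822) = 1.243603
u(1.25) ≈ 1.2436

1.2436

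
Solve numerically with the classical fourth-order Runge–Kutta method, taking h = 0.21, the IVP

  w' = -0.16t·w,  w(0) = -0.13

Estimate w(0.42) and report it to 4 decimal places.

RK4: k1 = f(t_n, w_n); k2 = f(t_n + h/2, w_n + (h/2)·k1); k3 = f(t_n + h/2, w_n + (h/2)·k2); k4 = f(t_n + h, w_n + h·k3); w_{n+1} = w_n + (h/6)·(k1 + 2k2 + 2k3 + k4).
t=0.000000, w=-0.130000:
  k1 = f(0.000000, -0.130000) = 0.000000
  k2 = f(0.105000, -0.130000) = 0.002184
  k3 = f(0.105000, -0.129771) = 0.002180
  k4 = f(0.210000, -0.129542) = 0.004353
  w ← -0.130000 + (0.21/6)·(k1 + 2k2 + 2k3 + k4) = -0.129542
t=0.210000, w=-0.129542:
  k1 = f(0.210000, -0.129542) = 0.004353
  k2 = f(0.315000, -0.129085) = 0.006506
  k3 = f(0.315000, -0.128859) = 0.006494
  k4 = f(0.420000, -0.128178) = 0.008614
  w ← -0.129542 + (0.21/6)·(k1 + 2k2 + 2k3 + k4) = -0.128178
w(0.42) ≈ -0.1282

-0.1282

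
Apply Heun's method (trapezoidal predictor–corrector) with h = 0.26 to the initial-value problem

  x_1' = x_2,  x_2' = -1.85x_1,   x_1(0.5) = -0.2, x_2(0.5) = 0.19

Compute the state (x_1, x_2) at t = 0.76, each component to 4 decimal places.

-0.1381, 0.2743

Heun on (x_1,x_2): k1 = f(t_n, state_n); k2 = f(t_n + h, state_n + h·k1); state_{n+1} = state_n + (h/2)·(k1 + k2).
0.500000: (-0.200000, 0.190000)
  k1 = (0.190000, 0.370000)
  predictor → (-0.150600, 0.286200)
  k2 = (0.286200, 0.278610)
  → (-0.138094, 0.274319)
(x_1(0.76), x_2(0.76)) ≈ (-0.1381, 0.2743)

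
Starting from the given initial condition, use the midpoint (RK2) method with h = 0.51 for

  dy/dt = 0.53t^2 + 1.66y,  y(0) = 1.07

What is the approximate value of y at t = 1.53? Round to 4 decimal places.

Midpoint: k1 = f(t_n, y_n); k2 = f(t_n + h/2, y_n + (h/2)·k1); y_{n+1} = y_n + h·k2.
t=0.000000, y=1.070000:
  k1 = f(0.000000, 1.070000) = 1.776200
  k2 = f(0.255000, 1.522931) = 2.562529
  y ← 1.070000 + 0.51·2.562529 = 2.376890
t=0.510000, y=2.376890:
  k1 = f(0.510000, 2.376890) = 4.083490
  k2 = f(0.765000, 3.418180) = 5.984347
  y ← 2.376890 + 0.51·5.984347 = 5.428907
t=1.020000, y=5.428907:
  k1 = f(1.020000, 5.428907) = 9.563397
  k2 = f(1.275000, 7.867573) = 13.921753
  y ← 5.428907 + 0.51·13.921753 = 12.529001
y(1.53) ≈ 12.5290

12.5290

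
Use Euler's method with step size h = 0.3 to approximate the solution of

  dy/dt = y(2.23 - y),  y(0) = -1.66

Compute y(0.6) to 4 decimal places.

Euler: y_{n+1} = y_n + h·f(t_n, y_n).
t=0.000000, y=-1.660000: f=-6.457400 → y ← -1.660000 + 0.3·(-6.457400) = -3.597220
t=0.300000, y=-3.597220: f=-20.961792 → y ← -3.597220 + 0.3·(-20.961792) = -9.885758
y(0.6) ≈ -9.8858

-9.8858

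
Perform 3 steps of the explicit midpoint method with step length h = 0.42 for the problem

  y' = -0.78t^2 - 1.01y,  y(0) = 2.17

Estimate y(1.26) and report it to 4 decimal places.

Midpoint: k1 = f(t_n, y_n); k2 = f(t_n + h/2, y_n + (h/2)·k1); y_{n+1} = y_n + h·k2.
t=0.000000, y=2.170000:
  k1 = f(0.000000, 2.170000) = -2.191700
  k2 = f(0.210000, 1.709743) = -1.761238
  y ← 2.170000 + 0.42·(-1.761238) = 1.430280
t=0.420000, y=1.430280:
  k1 = f(0.420000, 1.430280) = -1.582175
  k2 = f(0.630000, 1.098023) = -1.418585
  y ← 1.430280 + 0.42·(-1.418585) = 0.834474
t=0.840000, y=0.834474:
  k1 = f(0.840000, 0.834474) = -1.393187
  k2 = f(1.050000, 0.541905) = -1.407274
  y ← 0.834474 + 0.42·(-1.407274) = 0.243419
y(1.26) ≈ 0.2434

0.2434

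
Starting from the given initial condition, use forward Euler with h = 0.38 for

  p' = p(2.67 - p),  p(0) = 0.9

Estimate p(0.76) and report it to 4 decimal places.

2.1716

Euler: p_{n+1} = p_n + h·f(t_n, p_n).
t=0.000000, p=0.900000: f=1.593000 → p ← 0.900000 + 0.38·1.593000 = 1.505340
t=0.380000, p=1.505340: f=1.753209 → p ← 1.505340 + 0.38·1.753209 = 2.171560
p(0.76) ≈ 2.1716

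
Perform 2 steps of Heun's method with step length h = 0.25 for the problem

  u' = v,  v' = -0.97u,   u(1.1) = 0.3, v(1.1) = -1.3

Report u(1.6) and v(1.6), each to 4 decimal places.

-0.3664, -1.2847

Heun on (u,v): k1 = f(s_n, state_n); k2 = f(s_n + h, state_n + h·k1); state_{n+1} = state_n + (h/2)·(k1 + k2).
1.100000: (0.300000, -1.300000)
  k1 = (-1.300000, -0.291000)
  predictor → (-0.025000, -1.372750)
  k2 = (-1.372750, 0.024250)
  → (-0.034094, -1.333344)
1.350000: (-0.034094, -1.333344)
  k1 = (-1.333344, 0.033071)
  predictor → (-0.367430, -1.325076)
  k2 = (-1.325076, 0.356407)
  → (-0.366396, -1.284659)
(u(1.6), v(1.6)) ≈ (-0.3664, -1.2847)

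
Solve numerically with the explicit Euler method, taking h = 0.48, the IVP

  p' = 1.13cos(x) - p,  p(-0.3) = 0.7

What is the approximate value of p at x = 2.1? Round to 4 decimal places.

Euler: p_{n+1} = p_n + h·f(x_n, p_n).
x=-0.300000, p=0.700000: f=0.379530 → p ← 0.700000 + 0.48·0.379530 = 0.882175
x=0.180000, p=0.882175: f=0.229569 → p ← 0.882175 + 0.48·0.229569 = 0.992368
x=0.660000, p=0.992368: f=-0.099676 → p ← 0.992368 + 0.48·(-0.099676) = 0.944523
x=1.140000, p=0.944523: f=-0.472641 → p ← 0.944523 + 0.48·(-0.472641) = 0.717655
x=1.620000, p=0.717655: f=-0.773233 → p ← 0.717655 + 0.48·(-0.773233) = 0.346503
p(2.1) ≈ 0.3465

0.3465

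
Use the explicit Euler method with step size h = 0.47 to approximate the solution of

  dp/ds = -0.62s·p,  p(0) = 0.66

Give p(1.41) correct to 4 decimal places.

0.4136

Euler: p_{n+1} = p_n + h·f(s_n, p_n).
s=0.000000, p=0.660000: f=0.000000 → p ← 0.660000 + 0.47·0.000000 = 0.660000
s=0.470000, p=0.660000: f=-0.192324 → p ← 0.660000 + 0.47·(-0.192324) = 0.569608
s=0.940000, p=0.569608: f=-0.331967 → p ← 0.569608 + 0.47·(-0.331967) = 0.413583
p(1.41) ≈ 0.4136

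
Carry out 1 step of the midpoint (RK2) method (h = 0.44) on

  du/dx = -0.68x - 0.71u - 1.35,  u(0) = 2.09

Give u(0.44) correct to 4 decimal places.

Midpoint: k1 = f(x_n, u_n); k2 = f(x_n + h/2, u_n + (h/2)·k1); u_{n+1} = u_n + h·k2.
x=0.000000, u=2.090000:
  k1 = f(0.000000, 2.090000) = -2.833900
  k2 = f(0.220000, 1.466542) = -2.540845
  u ← 2.090000 + 0.44·(-2.540845) = 0.972028
u(0.44) ≈ 0.9720

0.9720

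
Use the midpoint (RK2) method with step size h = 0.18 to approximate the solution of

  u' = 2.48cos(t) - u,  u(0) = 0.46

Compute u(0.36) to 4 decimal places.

1.0505

Midpoint: k1 = f(t_n, u_n); k2 = f(t_n + h/2, u_n + (h/2)·k1); u_{n+1} = u_n + h·k2.
t=0.000000, u=0.460000:
  k1 = f(0.000000, 0.460000) = 2.020000
  k2 = f(0.090000, 0.641800) = 1.828163
  u ← 0.460000 + 0.18·1.828163 = 0.789069
t=0.180000, u=0.789069:
  k1 = f(0.180000, 0.789069) = 1.650863
  k2 = f(0.270000, 0.937647) = 1.452505
  u ← 0.789069 + 0.18·1.452505 = 1.050520
u(0.36) ≈ 1.0505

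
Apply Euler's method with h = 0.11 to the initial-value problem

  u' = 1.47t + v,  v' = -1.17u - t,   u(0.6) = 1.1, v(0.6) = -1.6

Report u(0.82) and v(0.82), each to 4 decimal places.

Euler on (u,v): u_{n+1} = u_n + h·u', v_{n+1} = v_n + h·v'.
0.600000: (1.100000, -1.600000); f=(-0.718000, -1.887000) → (1.021020, -1.807570)
0.710000: (1.021020, -1.807570); f=(-0.763870, -1.904593) → (0.936994, -2.017075)
(u(0.82), v(0.82)) ≈ (0.9370, -2.0171)

0.9370, -2.0171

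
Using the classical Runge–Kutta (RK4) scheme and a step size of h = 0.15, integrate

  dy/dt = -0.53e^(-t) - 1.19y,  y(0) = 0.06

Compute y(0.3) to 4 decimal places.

RK4: k1 = f(t_n, y_n); k2 = f(t_n + h/2, y_n + (h/2)·k1); k3 = f(t_n + h/2, y_n + (h/2)·k2); k4 = f(t_n + h, y_n + h·k3); y_{n+1} = y_n + (h/6)·(k1 + 2k2 + 2k3 + k4).
t=0.000000, y=0.060000:
  k1 = f(0.000000, 0.060000) = -0.601400
  k2 = f(0.075000, 0.014895) = -0.509429
  k3 = f(0.075000, 0.021793) = -0.517638
  k4 = f(0.150000, -0.017646) = -0.435177
  y ← 0.060000 + (0.15/6)·(k1 + 2k2 + 2k3 + k4) = -0.017268
t=0.150000, y=-0.017268:
  k1 = f(0.150000, -0.017268) = -0.435627
  k2 = f(0.225000, -0.049940) = -0.363785
  k3 = f(0.225000, -0.044552) = -0.370197
  k4 = f(0.300000, -0.072797) = -0.306005
  y ← -0.017268 + (0.15/6)·(k1 + 2k2 + 2k3 + k4) = -0.072508
y(0.3) ≈ -0.0725

-0.0725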